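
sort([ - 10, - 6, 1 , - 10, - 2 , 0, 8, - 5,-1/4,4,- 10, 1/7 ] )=[ - 10,-10 , - 10 ,-6, - 5, - 2, - 1/4 , 0,  1/7, 1, 4,8] 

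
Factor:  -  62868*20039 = - 1259811852 = -2^2*3^1*13^2*29^1*31^1*691^1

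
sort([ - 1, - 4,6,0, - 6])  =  [-6, - 4,-1,0 , 6]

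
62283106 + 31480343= 93763449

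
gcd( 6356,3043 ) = 1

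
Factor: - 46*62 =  - 2852 = - 2^2*23^1 *31^1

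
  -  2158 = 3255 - 5413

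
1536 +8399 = 9935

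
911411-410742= 500669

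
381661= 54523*7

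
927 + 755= 1682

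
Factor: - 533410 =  - 2^1*5^1*41^1*1301^1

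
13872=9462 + 4410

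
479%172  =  135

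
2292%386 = 362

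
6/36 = 1/6 = 0.17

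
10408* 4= 41632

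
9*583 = 5247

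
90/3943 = 90/3943 =0.02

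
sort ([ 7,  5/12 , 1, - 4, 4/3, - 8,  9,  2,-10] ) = [ - 10, - 8, - 4, 5/12,1, 4/3,2,7,9]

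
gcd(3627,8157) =3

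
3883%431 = 4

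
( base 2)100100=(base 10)36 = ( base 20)1g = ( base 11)33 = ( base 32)14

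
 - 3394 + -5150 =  - 8544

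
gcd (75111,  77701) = 1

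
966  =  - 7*(-138) 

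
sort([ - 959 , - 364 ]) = [- 959, -364 ]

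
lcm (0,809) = 0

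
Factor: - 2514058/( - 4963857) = 2^1* 3^( -1)*269^( - 1 )*6151^( - 1)*1257029^1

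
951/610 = 951/610  =  1.56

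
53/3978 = 53/3978  =  0.01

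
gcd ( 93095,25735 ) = 5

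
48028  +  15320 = 63348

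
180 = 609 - 429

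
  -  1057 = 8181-9238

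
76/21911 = 76/21911  =  0.00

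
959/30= 31+29/30 = 31.97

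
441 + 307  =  748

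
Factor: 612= 2^2*3^2*17^1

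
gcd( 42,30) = 6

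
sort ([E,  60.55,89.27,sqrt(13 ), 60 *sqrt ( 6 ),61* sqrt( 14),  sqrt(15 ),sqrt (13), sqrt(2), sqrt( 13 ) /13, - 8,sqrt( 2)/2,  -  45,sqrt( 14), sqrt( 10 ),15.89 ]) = [  -  45,  -  8,sqrt( 13 )/13, sqrt( 2 )/2,sqrt(2),E, sqrt( 10 ), sqrt( 13 ) , sqrt( 13 ), sqrt(14 ),sqrt(  15),15.89,60.55, 89.27,60*sqrt(6 ),  61*sqrt( 14 ) ]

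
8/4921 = 8/4921  =  0.00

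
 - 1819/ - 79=1819/79 = 23.03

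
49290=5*9858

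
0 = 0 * 91269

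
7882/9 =875 + 7/9 = 875.78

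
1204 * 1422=1712088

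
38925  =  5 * 7785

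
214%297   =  214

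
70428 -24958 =45470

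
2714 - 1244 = 1470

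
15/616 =15/616=0.02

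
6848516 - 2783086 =4065430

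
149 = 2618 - 2469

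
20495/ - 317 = -20495/317 = - 64.65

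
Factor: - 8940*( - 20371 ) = 182116740   =  2^2*3^1*5^1 *13^1*149^1*1567^1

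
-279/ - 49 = 279/49 = 5.69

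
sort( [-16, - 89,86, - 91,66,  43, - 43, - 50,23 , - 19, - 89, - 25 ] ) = [ - 91, - 89, - 89, - 50, - 43, - 25, - 19 , - 16,  23,43,66 , 86]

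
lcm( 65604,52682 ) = 3477012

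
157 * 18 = 2826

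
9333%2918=579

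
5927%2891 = 145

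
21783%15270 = 6513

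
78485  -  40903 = 37582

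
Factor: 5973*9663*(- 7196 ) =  - 415332244404 = -2^2*3^2*7^1*11^1*181^1*257^1*3221^1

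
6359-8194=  - 1835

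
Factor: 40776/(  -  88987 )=-2^3*3^1*23^(-1) * 53^(-1) * 73^(-1)*1699^1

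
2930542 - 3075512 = -144970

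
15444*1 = 15444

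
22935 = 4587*5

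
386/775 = 386/775=0.50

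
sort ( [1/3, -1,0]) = [ - 1,0,1/3 ] 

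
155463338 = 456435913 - 300972575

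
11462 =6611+4851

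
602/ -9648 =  - 1 + 4523/4824 = -0.06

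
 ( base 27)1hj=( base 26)1KB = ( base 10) 1207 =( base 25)1n7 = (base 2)10010110111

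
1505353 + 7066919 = 8572272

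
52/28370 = 26/14185= 0.00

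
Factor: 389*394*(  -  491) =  - 75253606 = - 2^1*197^1 * 389^1*491^1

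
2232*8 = 17856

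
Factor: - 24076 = -2^2*13^1*463^1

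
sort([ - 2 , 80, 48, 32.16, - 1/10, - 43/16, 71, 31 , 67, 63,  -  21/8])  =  [ -43/16, - 21/8, - 2, - 1/10,31,32.16, 48, 63, 67,71, 80] 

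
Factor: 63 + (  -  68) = - 5 = - 5^1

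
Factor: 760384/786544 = 2^2*11^( - 1 ) *41^( - 1 )*109^1 = 436/451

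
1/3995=1/3995 = 0.00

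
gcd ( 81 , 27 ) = 27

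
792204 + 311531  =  1103735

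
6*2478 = 14868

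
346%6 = 4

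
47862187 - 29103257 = 18758930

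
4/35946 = 2/17973=0.00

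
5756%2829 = 98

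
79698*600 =47818800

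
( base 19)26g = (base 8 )1524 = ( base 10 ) 852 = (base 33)PR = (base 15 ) 3BC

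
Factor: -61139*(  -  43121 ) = 13^2*31^1*107^1*4703^1 = 2636374819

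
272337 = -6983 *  ( - 39)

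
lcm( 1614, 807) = 1614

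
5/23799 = 5/23799 = 0.00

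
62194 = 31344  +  30850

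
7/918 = 7/918= 0.01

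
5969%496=17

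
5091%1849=1393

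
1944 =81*24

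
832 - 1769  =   - 937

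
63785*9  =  574065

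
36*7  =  252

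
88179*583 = 51408357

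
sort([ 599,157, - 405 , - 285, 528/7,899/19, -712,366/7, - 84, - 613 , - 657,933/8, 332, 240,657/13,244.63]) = [ - 712,  -  657, - 613, - 405, - 285, - 84,899/19, 657/13,366/7,528/7,933/8,157,240,244.63 , 332,599] 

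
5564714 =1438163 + 4126551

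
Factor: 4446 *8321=2^1 * 3^2*13^1 *19^1*53^1 * 157^1=36995166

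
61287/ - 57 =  - 20429/19 = - 1075.21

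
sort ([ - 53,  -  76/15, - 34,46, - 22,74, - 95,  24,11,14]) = [ - 95, - 53, - 34, - 22, - 76/15, 11,14, 24,46,74]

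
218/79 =2 + 60/79 = 2.76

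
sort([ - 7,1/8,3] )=[  -  7,1/8,3]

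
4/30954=2/15477= 0.00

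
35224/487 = 35224/487 = 72.33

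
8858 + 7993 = 16851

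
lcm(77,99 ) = 693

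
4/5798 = 2/2899=0.00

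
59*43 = 2537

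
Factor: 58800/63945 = 80/87 = 2^4*3^ ( - 1)*5^1 * 29^( - 1)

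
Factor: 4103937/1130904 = 2^( - 3)*113^( - 1 )*139^(  -  1 )*455993^1 = 455993/125656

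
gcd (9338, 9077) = 29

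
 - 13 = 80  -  93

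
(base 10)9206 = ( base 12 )53B2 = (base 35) 7I1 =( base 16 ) 23F6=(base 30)a6q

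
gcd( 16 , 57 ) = 1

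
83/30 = 2 + 23/30 = 2.77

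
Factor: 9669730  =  2^1*5^1*7^1 *138139^1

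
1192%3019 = 1192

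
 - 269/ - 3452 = 269/3452 =0.08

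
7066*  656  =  4635296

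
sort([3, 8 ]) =[3  ,  8]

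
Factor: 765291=3^1 * 255097^1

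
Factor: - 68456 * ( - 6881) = 2^3*7^1*43^1*199^1*983^1 = 471045736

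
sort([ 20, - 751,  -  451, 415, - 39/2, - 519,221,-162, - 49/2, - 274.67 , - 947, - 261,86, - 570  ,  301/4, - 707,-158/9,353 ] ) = [ - 947, - 751, - 707 , - 570, - 519, - 451, - 274.67, - 261,  -  162, - 49/2, - 39/2, - 158/9,20,  301/4,86,221,353,415]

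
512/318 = 256/159=1.61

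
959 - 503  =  456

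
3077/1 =3077 = 3077.00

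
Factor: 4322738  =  2^1*7^1 * 131^1 *2357^1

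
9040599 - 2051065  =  6989534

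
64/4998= 32/2499 = 0.01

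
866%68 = 50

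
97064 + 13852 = 110916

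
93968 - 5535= 88433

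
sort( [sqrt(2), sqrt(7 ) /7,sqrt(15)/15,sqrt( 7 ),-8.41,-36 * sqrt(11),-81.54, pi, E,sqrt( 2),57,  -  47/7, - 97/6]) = [ - 36 * sqrt( 11 ) , - 81.54, - 97/6,- 8.41,-47/7, sqrt( 15)/15, sqrt(7)/7,sqrt(2 ), sqrt(2),sqrt( 7), E, pi,  57] 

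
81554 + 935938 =1017492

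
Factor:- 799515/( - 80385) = 3^1*23^( - 1 )*109^1*163^1*233^( - 1 ) = 53301/5359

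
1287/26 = 99/2 = 49.50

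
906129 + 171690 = 1077819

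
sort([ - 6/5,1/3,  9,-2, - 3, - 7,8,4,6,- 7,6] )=[-7, - 7, - 3,  -  2,-6/5,  1/3,4,6,6,8, 9 ]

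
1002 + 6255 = 7257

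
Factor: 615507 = 3^1*199^1 * 1031^1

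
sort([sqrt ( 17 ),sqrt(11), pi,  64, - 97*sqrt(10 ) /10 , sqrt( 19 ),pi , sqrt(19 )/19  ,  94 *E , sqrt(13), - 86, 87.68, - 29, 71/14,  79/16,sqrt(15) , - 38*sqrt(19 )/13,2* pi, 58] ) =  [ - 86,  -  97 *sqrt( 10)/10,-29, - 38*sqrt (19 )/13,sqrt(19)/19, pi, pi , sqrt( 11 ),  sqrt( 13),sqrt(15 ),  sqrt( 17 ), sqrt( 19 ),79/16,71/14,2 *pi,  58,  64,87.68,  94*E] 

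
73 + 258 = 331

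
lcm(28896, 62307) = 1993824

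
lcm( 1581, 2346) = 72726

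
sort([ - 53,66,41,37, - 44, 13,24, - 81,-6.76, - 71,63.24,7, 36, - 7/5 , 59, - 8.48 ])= [ - 81,-71, - 53, - 44, - 8.48 ,  -  6.76, - 7/5 , 7,13,24,36 , 37,41,59,63.24, 66] 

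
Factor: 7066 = 2^1 *3533^1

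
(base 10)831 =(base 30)RL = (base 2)1100111111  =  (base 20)21B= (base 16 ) 33F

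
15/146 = 15/146 = 0.10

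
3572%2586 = 986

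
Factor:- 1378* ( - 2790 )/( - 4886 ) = -1922310/2443 = -  2^1*3^2*5^1*7^( - 1)*13^1*31^1*53^1*349^( - 1) 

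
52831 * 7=369817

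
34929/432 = 3881/48 = 80.85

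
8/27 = 8/27 = 0.30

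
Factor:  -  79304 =-2^3*23^1*431^1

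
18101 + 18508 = 36609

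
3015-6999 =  - 3984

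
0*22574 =0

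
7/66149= 7/66149=0.00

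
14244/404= 35 + 26/101 =35.26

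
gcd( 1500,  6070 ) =10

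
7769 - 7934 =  - 165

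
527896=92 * 5738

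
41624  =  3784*11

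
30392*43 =1306856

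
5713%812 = 29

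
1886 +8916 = 10802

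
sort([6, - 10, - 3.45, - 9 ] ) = [ - 10, - 9, - 3.45,6]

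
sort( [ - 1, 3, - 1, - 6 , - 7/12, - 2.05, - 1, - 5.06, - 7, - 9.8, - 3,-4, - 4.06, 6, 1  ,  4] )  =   [  -  9.8,  -  7, - 6, - 5.06, - 4.06, - 4, - 3, - 2.05, - 1, - 1, - 1, - 7/12, 1,3, 4,6] 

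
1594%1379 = 215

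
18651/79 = 236+7/79= 236.09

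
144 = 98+46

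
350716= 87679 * 4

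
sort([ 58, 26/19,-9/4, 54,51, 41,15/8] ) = [ - 9/4,26/19, 15/8,41, 51 , 54, 58]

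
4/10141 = 4/10141 =0.00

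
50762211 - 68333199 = -17570988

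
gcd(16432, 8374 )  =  158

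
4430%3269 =1161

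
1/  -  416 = -1 + 415/416 = -0.00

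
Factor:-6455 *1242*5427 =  - 2^1 *3^7*5^1*23^1*67^1 * 1291^1 = - 43508855970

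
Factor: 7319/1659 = 3^( - 1 )* 7^( -1) * 13^1*79^( - 1) *563^1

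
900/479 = 1 + 421/479 = 1.88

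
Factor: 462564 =2^2*3^3*4283^1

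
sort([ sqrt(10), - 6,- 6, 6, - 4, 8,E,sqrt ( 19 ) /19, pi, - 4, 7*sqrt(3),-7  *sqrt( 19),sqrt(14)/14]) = [-7 * sqrt(19 ), - 6, - 6, - 4,-4, sqrt (19)/19 , sqrt(14) /14, E, pi, sqrt(10),6,8, 7 * sqrt(3 )] 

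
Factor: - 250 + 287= 37 = 37^1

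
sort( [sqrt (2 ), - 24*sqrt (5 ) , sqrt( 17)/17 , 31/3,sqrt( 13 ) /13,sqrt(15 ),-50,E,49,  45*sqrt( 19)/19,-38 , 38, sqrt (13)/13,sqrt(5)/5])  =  [ - 24*sqrt( 5),-50, - 38,  sqrt( 17 ) /17, sqrt( 13 ) /13,sqrt( 13 ) /13,  sqrt (5 )/5,sqrt(2 ) , E,sqrt (15 ) , 45*sqrt( 19)/19,31/3,38, 49]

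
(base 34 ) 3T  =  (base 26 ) 51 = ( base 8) 203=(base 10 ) 131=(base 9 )155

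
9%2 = 1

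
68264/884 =17066/221=77.22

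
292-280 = 12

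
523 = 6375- 5852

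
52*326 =16952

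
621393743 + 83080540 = 704474283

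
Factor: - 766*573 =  -2^1*3^1*191^1*383^1 = - 438918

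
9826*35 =343910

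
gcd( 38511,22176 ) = 99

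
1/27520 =1/27520  =  0.00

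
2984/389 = 7 + 261/389 =7.67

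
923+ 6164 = 7087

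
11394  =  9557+1837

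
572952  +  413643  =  986595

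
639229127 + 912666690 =1551895817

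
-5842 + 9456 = 3614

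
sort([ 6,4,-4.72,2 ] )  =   [  -  4.72,2,4,6 ] 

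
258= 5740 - 5482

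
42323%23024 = 19299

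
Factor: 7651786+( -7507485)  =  113^1 * 1277^1 = 144301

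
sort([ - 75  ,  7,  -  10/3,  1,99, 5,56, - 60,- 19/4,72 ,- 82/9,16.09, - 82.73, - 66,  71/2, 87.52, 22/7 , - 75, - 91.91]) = [-91.91, - 82.73,  -  75,- 75, - 66,-60 , - 82/9, - 19/4,  -  10/3,1,22/7, 5,7,  16.09,71/2,56,  72,87.52,99 ]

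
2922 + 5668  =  8590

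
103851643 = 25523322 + 78328321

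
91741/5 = 91741/5=18348.20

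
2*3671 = 7342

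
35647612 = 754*47278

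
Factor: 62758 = 2^1*31379^1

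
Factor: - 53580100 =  - 2^2*5^2 * 7^1*76543^1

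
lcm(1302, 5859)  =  11718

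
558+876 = 1434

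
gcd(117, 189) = 9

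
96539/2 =48269 + 1/2 = 48269.50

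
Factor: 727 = 727^1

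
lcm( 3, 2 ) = 6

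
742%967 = 742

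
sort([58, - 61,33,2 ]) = [ - 61,2,33, 58]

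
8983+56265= 65248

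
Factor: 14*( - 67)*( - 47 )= 2^1 * 7^1* 47^1*67^1 = 44086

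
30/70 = 3/7 = 0.43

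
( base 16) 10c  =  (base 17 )FD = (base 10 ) 268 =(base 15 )12D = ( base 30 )8s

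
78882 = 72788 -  - 6094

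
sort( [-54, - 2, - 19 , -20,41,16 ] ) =[ - 54,- 20, - 19,-2, 16,  41 ] 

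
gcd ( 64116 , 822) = 822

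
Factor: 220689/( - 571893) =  - 93/241  =  - 3^1 * 31^1 * 241^(-1) 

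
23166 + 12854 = 36020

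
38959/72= 541  +  7/72 = 541.10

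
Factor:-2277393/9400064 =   -  2^( - 8)*3^1* 73^(-1)*503^(-1 )*759131^1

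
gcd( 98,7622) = 2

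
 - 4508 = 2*( - 2254) 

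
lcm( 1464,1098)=4392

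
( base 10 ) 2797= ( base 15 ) C67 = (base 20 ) 6JH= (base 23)56E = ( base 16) AED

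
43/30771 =43/30771 = 0.00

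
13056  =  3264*4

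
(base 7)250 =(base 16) 85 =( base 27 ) 4P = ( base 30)4D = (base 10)133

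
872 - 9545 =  - 8673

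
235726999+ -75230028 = 160496971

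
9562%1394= 1198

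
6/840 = 1/140 = 0.01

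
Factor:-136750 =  - 2^1*5^3*547^1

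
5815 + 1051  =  6866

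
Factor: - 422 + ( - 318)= - 740 = -2^2*5^1*37^1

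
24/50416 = 3/6302 = 0.00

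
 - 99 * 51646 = - 5112954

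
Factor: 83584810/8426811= 2^1*3^ (-1 )*5^1*317^( - 1 )*1163^1*7187^1 * 8861^( - 1 ) 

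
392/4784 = 49/598= 0.08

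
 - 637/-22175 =637/22175  =  0.03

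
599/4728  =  599/4728 = 0.13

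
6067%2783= 501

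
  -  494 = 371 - 865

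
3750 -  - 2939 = 6689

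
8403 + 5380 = 13783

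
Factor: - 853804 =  - 2^2 * 7^1 * 30493^1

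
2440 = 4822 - 2382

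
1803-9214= -7411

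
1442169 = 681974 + 760195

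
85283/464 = 183+371/464 = 183.80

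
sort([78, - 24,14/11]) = [ - 24,14/11,78]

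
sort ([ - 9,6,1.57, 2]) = [  -  9,1.57,2, 6 ]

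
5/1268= 5/1268 = 0.00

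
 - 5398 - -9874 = 4476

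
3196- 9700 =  - 6504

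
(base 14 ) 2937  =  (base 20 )I51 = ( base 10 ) 7301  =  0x1C85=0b1110010000101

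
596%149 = 0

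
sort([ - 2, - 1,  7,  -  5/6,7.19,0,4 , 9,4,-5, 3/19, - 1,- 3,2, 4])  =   [ -5,-3,-2, - 1, - 1, - 5/6,0,3/19, 2,  4,4,4,7,7.19,9 ] 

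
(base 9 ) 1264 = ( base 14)4bb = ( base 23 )1i6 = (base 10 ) 949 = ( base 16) 3b5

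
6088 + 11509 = 17597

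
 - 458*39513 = -18096954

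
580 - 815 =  -235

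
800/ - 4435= - 1 + 727/887 = - 0.18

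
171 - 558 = -387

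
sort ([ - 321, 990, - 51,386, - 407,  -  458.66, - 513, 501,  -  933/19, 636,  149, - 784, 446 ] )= [ - 784, - 513 , - 458.66,-407,  -  321, - 51 , - 933/19, 149 , 386, 446,  501,636,990] 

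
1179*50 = 58950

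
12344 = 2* 6172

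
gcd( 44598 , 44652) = 6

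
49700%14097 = 7409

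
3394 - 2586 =808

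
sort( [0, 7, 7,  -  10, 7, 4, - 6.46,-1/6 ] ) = [ - 10,-6.46,  -  1/6, 0, 4, 7, 7, 7]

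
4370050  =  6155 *710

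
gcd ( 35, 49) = 7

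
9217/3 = 3072+1/3 = 3072.33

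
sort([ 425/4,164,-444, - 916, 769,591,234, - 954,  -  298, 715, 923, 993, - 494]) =[ - 954, - 916, - 494, - 444, - 298,425/4, 164, 234, 591,715, 769, 923, 993] 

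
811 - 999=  - 188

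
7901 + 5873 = 13774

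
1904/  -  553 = - 4  +  44/79 = -3.44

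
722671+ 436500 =1159171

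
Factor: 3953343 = 3^1 * 41^1*32141^1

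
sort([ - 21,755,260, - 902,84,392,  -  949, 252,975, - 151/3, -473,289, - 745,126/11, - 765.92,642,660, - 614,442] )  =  [ - 949,  -  902, - 765.92,- 745, - 614, -473, - 151/3, - 21, 126/11,84, 252, 260,289,  392,442, 642, 660,  755,975]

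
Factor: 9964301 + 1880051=11844352 = 2^8*13^1*3559^1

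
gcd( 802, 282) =2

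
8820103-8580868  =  239235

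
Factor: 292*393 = 2^2*3^1 *73^1*  131^1 = 114756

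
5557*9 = 50013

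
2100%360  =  300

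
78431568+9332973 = 87764541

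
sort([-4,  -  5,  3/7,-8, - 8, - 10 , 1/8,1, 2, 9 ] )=[ - 10, - 8, - 8, - 5, - 4 , 1/8, 3/7, 1, 2, 9 ]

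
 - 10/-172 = 5/86 = 0.06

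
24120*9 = 217080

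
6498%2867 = 764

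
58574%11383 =1659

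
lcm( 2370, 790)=2370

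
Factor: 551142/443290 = 3^2*5^( - 1 )*67^1*97^(  -  1) = 603/485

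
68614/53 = 68614/53 = 1294.60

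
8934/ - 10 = - 894+3/5 =- 893.40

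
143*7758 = 1109394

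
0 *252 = 0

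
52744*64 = 3375616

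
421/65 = 6+31/65 =6.48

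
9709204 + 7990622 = 17699826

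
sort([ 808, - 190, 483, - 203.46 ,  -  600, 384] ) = [ - 600, - 203.46, - 190,384, 483, 808] 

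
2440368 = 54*45192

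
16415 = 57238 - 40823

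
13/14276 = 13/14276 = 0.00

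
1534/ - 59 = - 26+0/1=-26.00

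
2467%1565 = 902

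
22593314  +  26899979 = 49493293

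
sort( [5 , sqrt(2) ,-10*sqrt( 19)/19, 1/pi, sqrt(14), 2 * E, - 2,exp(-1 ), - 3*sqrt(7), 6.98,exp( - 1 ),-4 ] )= [- 3*sqrt( 7 ), - 4,-10*sqrt( 19) /19, - 2 , 1/pi , exp ( - 1), exp( - 1),sqrt(2),sqrt( 14),5,2 * E,6.98]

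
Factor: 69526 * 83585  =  5811330710 = 2^1*5^1*73^1*229^1*34763^1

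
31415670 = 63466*495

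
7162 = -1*( - 7162 )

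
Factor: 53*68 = 3604  =  2^2 * 17^1*53^1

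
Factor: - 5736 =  - 2^3*3^1*239^1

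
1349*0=0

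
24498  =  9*2722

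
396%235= 161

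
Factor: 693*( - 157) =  - 3^2*7^1 * 11^1*157^1  =  - 108801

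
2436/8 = 304+1/2 = 304.50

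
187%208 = 187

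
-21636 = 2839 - 24475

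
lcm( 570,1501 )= 45030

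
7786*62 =482732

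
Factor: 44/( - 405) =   -  2^2*3^(  -  4 )*5^( - 1)*11^1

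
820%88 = 28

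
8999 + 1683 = 10682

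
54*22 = 1188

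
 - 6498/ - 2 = 3249 + 0/1 = 3249.00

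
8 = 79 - 71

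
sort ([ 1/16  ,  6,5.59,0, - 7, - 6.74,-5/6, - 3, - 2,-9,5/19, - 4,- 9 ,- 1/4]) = [ - 9,  -  9 , - 7,-6.74, - 4,-3, - 2 ,-5/6,-1/4, 0, 1/16, 5/19,5.59,6]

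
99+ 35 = 134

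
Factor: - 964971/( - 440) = 2^( - 3) * 3^2*5^( - 1 )*7^1*11^ ( - 1)*17^2 *53^1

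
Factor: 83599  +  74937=2^3*7^1 * 19^1*149^1 = 158536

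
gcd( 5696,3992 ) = 8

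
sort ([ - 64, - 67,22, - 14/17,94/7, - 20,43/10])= [ - 67,  -  64, - 20, - 14/17,43/10 , 94/7,22 ] 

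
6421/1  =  6421 = 6421.00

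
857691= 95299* 9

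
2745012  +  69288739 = 72033751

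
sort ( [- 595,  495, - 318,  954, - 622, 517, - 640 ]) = [ - 640, - 622, - 595 ,-318, 495 , 517, 954]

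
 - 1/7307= - 1 + 7306/7307 = - 0.00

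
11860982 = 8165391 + 3695591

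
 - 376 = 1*( - 376 )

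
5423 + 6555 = 11978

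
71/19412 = 71/19412=0.00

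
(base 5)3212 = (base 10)432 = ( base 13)273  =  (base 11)363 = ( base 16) 1b0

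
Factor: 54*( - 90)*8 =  - 2^5*3^5 * 5^1= - 38880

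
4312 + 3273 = 7585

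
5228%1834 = 1560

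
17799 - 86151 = -68352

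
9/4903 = 9/4903 = 0.00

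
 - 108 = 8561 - 8669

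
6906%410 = 346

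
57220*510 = 29182200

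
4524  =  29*156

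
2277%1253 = 1024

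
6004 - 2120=3884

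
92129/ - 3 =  - 30710 + 1/3 = -30709.67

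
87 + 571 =658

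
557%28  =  25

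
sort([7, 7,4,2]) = [ 2, 4,7,7]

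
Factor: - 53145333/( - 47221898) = 2^( - 1)*3^2*23^( - 1)*1026563^ ( - 1)*5905037^1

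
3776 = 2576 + 1200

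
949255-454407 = 494848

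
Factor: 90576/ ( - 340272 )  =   - 37/139 = - 37^1*139^( - 1)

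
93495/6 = 15582+1/2 = 15582.50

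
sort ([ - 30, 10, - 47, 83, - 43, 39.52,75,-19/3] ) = [ - 47,  -  43,  -  30,-19/3, 10,39.52, 75, 83 ] 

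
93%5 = 3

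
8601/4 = 2150+1/4 = 2150.25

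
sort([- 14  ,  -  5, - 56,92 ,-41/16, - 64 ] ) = [ - 64, - 56,-14,-5, - 41/16, 92] 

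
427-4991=-4564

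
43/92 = 43/92= 0.47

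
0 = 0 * 824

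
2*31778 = 63556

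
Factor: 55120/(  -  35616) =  - 65/42  =  -2^( - 1) * 3^(  -  1 )*5^1 * 7^(  -  1 )*13^1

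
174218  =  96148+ 78070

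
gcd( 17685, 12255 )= 15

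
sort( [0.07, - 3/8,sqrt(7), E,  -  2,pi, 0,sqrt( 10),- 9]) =[ - 9, - 2, - 3/8,0,0.07,sqrt(7), E,  pi, sqrt(10) ]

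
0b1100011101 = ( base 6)3405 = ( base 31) PM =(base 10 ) 797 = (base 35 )mr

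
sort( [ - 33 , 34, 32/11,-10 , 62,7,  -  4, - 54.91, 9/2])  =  [ - 54.91,-33, - 10, - 4,32/11,9/2,  7, 34,62]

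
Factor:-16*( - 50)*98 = 2^6*5^2 * 7^2=78400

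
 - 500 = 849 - 1349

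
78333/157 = 78333/157=498.94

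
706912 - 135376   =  571536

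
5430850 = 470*11555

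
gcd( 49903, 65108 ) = 1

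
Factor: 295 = 5^1*59^1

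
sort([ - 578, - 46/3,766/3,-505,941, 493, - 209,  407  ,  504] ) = [ - 578,-505, - 209, - 46/3, 766/3,407,493 , 504,941]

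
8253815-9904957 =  - 1651142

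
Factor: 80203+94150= 174353 = 79^1 * 2207^1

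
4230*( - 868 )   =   -3671640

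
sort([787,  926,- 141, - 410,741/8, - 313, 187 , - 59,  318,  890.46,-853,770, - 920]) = [ - 920,-853,- 410, - 313,-141,-59, 741/8,  187,318,  770,787, 890.46 , 926 ]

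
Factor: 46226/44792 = 23113/22396=2^( - 2) * 11^(-1) * 29^1*509^( - 1 )*797^1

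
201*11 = 2211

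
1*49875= 49875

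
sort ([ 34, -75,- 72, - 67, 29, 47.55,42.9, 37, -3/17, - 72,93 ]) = [ - 75 , - 72,-72, - 67, - 3/17, 29, 34,37, 42.9 , 47.55 , 93 ] 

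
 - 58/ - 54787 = 58/54787 = 0.00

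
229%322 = 229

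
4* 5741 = 22964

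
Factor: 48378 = 2^1 * 3^1*11^1*733^1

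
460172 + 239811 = 699983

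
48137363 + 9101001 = 57238364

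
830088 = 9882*84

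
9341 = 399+8942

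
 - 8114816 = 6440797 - 14555613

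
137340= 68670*2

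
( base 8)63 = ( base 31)1k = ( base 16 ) 33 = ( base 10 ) 51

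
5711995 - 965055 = 4746940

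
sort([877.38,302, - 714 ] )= [ - 714,302,877.38]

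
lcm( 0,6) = 0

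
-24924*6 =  - 149544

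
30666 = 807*38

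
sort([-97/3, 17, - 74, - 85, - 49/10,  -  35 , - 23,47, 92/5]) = [ - 85, - 74, - 35 ,  -  97/3, - 23, - 49/10, 17, 92/5, 47 ]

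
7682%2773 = 2136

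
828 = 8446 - 7618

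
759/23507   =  69/2137 = 0.03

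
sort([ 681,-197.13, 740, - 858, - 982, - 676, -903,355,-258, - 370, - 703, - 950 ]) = [  -  982,  -  950, - 903, - 858, - 703, -676,-370,-258, - 197.13, 355,681,740]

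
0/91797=0=   0.00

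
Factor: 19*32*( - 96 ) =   -  58368 =- 2^10*3^1*19^1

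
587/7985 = 587/7985 = 0.07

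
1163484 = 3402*342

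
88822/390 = 227+146/195 = 227.75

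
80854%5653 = 1712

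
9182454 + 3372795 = 12555249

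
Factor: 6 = 2^1*3^1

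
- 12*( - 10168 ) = 122016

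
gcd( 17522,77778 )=2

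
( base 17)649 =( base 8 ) 3423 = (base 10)1811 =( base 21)425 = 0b11100010011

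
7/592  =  7/592 = 0.01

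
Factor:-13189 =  - 11^2*109^1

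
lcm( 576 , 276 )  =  13248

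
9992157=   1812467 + 8179690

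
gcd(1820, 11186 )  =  14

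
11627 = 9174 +2453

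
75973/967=75973/967 = 78.57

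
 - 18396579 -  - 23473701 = 5077122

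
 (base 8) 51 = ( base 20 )21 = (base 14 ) 2D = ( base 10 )41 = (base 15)2B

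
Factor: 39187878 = 2^1*3^1*43^1*193^1*787^1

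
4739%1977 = 785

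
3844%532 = 120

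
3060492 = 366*8362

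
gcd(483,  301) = 7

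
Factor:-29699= - 17^1*1747^1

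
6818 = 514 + 6304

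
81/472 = 81/472 = 0.17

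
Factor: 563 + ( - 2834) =-2271  =  - 3^1*757^1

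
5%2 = 1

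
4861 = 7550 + -2689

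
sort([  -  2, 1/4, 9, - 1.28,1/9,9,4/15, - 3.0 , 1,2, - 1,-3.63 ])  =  [ - 3.63,  -  3.0, - 2 , - 1.28,  -  1,1/9 , 1/4,4/15,1,2, 9,9]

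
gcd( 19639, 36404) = 479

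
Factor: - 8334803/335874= - 2^ ( - 1 ) *3^( - 1)*7^(  -  1)*11^( - 1 )*29^1*167^1*727^( - 1)*1721^1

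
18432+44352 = 62784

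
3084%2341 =743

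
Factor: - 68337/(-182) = 2^ ( - 1)*3^3*7^(-1)*13^( - 1)*2531^1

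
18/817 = 18/817 =0.02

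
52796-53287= - 491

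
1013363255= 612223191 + 401140064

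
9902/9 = 1100 + 2/9 = 1100.22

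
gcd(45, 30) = 15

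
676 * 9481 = 6409156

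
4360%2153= 54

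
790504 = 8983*88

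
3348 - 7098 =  - 3750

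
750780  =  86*8730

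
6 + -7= - 1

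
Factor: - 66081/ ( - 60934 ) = 2^(- 1 )*3^1*22027^1*30467^(  -  1) 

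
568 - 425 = 143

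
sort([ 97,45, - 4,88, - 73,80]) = [  -  73, - 4,45,80,88,97]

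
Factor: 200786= 2^1*100393^1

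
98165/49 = 98165/49 = 2003.37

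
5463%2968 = 2495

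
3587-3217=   370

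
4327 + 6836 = 11163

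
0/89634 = 0 = 0.00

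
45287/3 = 45287/3 = 15095.67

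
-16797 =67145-83942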